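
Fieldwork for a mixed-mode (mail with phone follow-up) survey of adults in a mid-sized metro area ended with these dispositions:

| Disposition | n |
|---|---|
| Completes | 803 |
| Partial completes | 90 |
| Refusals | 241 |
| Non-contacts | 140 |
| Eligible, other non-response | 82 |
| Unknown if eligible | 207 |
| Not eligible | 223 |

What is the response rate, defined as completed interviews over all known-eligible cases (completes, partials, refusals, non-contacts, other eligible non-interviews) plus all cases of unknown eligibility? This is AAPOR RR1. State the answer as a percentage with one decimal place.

51.4%

Top → 803
Base → 803 + 90 + 241 + 140 + 82 + 207 = 1563
RR1 = 803 / 1563 = 0.5138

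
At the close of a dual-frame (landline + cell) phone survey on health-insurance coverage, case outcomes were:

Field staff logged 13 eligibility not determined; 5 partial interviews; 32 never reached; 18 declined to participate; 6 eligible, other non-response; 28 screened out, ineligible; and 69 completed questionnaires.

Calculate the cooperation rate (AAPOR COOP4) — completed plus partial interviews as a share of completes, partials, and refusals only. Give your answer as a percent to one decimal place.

80.4%

Numerator: 69 + 5 = 74
Base: 69 + 5 + 18 = 92
COOP4 = 74 / 92 = 0.8043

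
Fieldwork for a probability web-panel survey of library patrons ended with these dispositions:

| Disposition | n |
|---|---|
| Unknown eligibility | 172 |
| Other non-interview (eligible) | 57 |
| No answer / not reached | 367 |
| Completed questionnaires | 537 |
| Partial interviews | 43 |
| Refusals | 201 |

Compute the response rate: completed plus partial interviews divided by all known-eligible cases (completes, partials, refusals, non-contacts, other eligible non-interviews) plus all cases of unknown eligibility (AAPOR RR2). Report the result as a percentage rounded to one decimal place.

Top: 537 + 43 = 580
Base: 537 + 43 + 201 + 367 + 57 + 172 = 1377
RR2 = 580 / 1377 = 0.4212

42.1%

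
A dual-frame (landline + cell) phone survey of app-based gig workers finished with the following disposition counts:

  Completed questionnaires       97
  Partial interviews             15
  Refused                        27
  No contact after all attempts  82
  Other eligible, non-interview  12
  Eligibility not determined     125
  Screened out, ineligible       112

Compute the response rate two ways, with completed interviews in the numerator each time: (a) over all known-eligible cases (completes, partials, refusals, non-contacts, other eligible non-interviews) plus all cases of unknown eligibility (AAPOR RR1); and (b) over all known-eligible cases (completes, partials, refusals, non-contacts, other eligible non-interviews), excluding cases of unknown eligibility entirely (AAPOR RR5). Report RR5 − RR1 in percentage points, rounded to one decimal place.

14.5

Numerator: 97
Denom: 97 + 15 + 27 + 82 + 12 + 125 = 358
RR1 = 97 / 358 = 0.2709
Denom: 97 + 15 + 27 + 82 + 12 = 233
RR5 = 97 / 233 = 0.4163
Difference = 41.63 − 27.09 = 14.54 percentage points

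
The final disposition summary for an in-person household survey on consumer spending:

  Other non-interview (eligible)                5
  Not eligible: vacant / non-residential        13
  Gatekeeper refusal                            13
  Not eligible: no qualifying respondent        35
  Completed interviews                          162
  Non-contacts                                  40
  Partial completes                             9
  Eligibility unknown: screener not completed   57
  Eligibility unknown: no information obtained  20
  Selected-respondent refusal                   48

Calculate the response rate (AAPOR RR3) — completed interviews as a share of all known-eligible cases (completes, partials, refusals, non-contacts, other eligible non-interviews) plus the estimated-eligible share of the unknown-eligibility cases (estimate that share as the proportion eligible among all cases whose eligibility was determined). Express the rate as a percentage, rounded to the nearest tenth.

47.3%

Refusals = 13 + 48 = 61
Eligibility not determined = 57 + 20 = 77
Ineligible = 35 + 13 = 48
Num: 162
Determined eligible: 162 + 9 + 61 + 40 + 5 = 277
e = 277 / (277 + 48) = 277 / 325 = 0.8523
Eligible share of unknowns: 0.8523 × 77 = 65.63
Base: 277 + 65.63 = 342.63
RR3 = 162 / 342.63 = 0.4728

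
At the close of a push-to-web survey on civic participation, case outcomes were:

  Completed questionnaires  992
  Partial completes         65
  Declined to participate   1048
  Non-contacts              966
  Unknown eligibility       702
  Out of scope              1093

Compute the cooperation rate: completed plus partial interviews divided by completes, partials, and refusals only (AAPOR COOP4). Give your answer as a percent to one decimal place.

Top → 992 + 65 = 1057
Denominator → 992 + 65 + 1048 = 2105
COOP4 = 1057 / 2105 = 0.5021

50.2%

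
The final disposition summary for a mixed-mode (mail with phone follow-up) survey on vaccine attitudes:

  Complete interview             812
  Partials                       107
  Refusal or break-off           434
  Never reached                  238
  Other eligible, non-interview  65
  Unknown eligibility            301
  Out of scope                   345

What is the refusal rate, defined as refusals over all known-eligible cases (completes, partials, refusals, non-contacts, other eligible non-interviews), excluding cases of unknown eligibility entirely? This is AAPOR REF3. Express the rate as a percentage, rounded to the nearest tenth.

26.2%

Numerator: 434
Denom: 812 + 107 + 434 + 238 + 65 = 1656
REF3 = 434 / 1656 = 0.2621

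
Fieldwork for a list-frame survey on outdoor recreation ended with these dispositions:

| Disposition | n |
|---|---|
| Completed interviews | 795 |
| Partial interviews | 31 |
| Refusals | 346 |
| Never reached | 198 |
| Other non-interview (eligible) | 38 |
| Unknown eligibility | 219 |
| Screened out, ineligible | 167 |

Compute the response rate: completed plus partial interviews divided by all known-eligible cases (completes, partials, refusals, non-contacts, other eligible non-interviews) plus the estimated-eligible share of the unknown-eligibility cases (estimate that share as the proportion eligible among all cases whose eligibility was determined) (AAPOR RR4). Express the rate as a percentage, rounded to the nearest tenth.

51.5%

Top: 795 + 31 = 826
Eligible (known): 795 + 31 + 346 + 198 + 38 = 1408
e = 1408 / (1408 + 167) = 1408 / 1575 = 0.8940
e × U: 0.8940 × 219 = 195.79
Base: 1408 + 195.79 = 1603.79
RR4 = 826 / 1603.79 = 0.5150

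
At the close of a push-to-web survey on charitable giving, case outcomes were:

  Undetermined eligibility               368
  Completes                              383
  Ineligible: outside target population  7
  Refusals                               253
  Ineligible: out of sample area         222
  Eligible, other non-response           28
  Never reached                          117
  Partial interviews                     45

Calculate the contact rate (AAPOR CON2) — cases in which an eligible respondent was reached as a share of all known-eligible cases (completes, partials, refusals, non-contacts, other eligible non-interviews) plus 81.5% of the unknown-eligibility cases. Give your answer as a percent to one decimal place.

Out of scope = 7 + 222 = 229
Numerator → 383 + 45 + 253 + 28 = 709
Eligible (known) → 383 + 45 + 253 + 117 + 28 = 826
Estimated eligible among unknowns → 0.8150 × 368 = 299.92
Base → 826 + 299.92 = 1125.92
CON2 = 709 / 1125.92 = 0.6297

63.0%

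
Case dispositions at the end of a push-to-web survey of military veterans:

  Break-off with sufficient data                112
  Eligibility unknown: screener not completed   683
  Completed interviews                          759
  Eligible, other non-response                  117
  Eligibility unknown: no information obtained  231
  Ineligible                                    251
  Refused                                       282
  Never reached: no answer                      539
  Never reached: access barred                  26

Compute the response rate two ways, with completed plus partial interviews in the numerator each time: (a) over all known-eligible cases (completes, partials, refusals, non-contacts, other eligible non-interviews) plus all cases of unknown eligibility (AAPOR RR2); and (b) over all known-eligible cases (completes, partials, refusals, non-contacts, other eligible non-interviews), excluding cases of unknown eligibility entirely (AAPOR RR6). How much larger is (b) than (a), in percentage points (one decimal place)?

No contact after all attempts = 539 + 26 = 565
Undetermined eligibility = 683 + 231 = 914
Top: 759 + 112 = 871
Denom: 759 + 112 + 282 + 565 + 117 + 914 = 2749
RR2 = 871 / 2749 = 0.3168
Denom: 759 + 112 + 282 + 565 + 117 = 1835
RR6 = 871 / 1835 = 0.4747
Difference = 47.47 − 31.68 = 15.79 percentage points

15.8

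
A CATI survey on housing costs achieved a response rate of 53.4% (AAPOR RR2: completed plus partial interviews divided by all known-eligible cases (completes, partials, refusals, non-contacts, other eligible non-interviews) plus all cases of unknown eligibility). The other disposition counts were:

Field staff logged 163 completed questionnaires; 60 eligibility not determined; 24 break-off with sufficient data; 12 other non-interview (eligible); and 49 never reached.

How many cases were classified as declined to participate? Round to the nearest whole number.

42

Numerator → 163 + 24 = 187
RR2 = 187 / D = 0.534
D = 187 / 0.534 = 350.2
Remaining denominator categories sum to 308
declined to participate = 350.2 − 308 ≈ 42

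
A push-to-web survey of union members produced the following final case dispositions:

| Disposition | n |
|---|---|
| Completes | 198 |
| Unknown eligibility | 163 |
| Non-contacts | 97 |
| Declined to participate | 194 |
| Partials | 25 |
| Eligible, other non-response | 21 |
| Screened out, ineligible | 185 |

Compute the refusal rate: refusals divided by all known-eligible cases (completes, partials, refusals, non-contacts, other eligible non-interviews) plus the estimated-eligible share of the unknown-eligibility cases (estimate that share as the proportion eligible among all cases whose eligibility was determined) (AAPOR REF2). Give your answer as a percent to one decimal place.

29.6%

Num → 194
Determined eligible → 198 + 25 + 194 + 97 + 21 = 535
e = 535 / (535 + 185) = 535 / 720 = 0.7431
e × U → 0.7431 × 163 = 121.13
Denominator → 535 + 121.13 = 656.13
REF2 = 194 / 656.13 = 0.2957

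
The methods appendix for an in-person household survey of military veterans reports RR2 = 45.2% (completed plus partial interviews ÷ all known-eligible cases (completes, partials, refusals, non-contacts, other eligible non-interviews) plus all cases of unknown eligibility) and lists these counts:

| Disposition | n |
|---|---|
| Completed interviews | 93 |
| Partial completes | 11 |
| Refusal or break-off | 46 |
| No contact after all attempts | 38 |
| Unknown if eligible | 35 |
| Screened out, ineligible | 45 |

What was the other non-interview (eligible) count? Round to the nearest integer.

7

Top = 93 + 11 = 104
RR2 = 104 / D = 0.452
D = 104 / 0.452 = 230.1
Other denominator terms total 223
other non-interview (eligible) = 230.1 − 223 ≈ 7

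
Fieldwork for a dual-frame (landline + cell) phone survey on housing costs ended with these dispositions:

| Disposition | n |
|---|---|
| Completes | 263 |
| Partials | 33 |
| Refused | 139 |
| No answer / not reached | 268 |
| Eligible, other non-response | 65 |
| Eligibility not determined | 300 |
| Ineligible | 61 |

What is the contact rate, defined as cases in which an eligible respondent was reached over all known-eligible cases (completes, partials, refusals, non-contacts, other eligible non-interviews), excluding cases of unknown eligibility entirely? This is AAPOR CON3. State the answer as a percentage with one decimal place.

65.1%

Numerator → 263 + 33 + 139 + 65 = 500
Denom → 263 + 33 + 139 + 268 + 65 = 768
CON3 = 500 / 768 = 0.6510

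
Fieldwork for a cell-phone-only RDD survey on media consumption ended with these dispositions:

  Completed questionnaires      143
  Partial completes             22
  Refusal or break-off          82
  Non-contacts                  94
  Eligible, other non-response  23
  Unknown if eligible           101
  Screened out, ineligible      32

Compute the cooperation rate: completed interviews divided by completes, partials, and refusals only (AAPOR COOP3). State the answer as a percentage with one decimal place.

57.9%

Top = 143
Base = 143 + 22 + 82 = 247
COOP3 = 143 / 247 = 0.5789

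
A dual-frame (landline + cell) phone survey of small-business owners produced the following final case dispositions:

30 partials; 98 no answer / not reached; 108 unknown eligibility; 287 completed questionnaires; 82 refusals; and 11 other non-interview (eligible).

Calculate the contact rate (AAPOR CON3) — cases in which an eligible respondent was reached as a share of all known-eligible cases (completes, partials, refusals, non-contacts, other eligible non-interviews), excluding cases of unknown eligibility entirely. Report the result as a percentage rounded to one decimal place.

Top → 287 + 30 + 82 + 11 = 410
Denom → 287 + 30 + 82 + 98 + 11 = 508
CON3 = 410 / 508 = 0.8071

80.7%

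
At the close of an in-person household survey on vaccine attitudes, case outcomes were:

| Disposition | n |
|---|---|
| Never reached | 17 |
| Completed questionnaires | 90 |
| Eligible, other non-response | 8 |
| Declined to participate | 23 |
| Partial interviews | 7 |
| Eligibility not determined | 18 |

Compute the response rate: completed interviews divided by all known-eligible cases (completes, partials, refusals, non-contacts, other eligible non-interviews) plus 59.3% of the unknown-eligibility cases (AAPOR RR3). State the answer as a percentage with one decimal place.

57.8%

Top: 90
Eligible (known): 90 + 7 + 23 + 17 + 8 = 145
Eligible share of unknowns: 0.5930 × 18 = 10.67
Base: 145 + 10.67 = 155.67
RR3 = 90 / 155.67 = 0.5781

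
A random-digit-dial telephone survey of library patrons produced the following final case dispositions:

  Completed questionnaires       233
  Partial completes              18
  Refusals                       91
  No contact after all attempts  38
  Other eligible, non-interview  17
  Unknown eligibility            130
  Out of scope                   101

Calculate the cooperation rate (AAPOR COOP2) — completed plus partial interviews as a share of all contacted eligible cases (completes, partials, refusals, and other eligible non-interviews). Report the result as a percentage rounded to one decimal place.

69.9%

Num → 233 + 18 = 251
Base → 233 + 18 + 91 + 17 = 359
COOP2 = 251 / 359 = 0.6992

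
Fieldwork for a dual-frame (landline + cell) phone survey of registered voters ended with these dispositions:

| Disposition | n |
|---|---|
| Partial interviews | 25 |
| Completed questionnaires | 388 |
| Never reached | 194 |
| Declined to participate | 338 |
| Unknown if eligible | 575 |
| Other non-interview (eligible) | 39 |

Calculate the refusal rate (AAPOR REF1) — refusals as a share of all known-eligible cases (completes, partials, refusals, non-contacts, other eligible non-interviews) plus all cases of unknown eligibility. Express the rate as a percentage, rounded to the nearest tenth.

Top → 338
Denom → 388 + 25 + 338 + 194 + 39 + 575 = 1559
REF1 = 338 / 1559 = 0.2168

21.7%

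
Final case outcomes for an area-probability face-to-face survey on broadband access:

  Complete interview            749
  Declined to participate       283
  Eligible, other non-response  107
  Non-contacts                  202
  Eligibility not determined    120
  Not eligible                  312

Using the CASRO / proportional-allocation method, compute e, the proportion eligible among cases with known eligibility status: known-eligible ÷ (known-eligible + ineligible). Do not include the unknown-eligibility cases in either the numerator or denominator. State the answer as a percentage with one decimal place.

81.1%

Determined eligible = 749 + 283 + 202 + 107 = 1341
e = 1341 / (1341 + 312) = 1341 / 1653 = 0.8113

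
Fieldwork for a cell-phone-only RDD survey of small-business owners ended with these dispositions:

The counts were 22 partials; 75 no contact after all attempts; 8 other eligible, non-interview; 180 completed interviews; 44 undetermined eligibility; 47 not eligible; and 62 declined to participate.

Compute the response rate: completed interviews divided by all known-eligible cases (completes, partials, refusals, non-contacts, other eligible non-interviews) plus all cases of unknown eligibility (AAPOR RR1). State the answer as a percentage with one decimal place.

Num: 180
Denom: 180 + 22 + 62 + 75 + 8 + 44 = 391
RR1 = 180 / 391 = 0.4604

46.0%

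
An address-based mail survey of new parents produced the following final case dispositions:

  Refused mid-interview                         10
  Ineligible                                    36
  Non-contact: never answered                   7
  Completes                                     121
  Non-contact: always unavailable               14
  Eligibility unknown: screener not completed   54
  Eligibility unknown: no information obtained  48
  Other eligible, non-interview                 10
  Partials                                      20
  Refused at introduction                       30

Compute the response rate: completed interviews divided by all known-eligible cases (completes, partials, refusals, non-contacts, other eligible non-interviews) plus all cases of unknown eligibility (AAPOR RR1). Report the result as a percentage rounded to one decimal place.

38.5%

Refusals = 30 + 10 = 40
No answer / not reached = 7 + 14 = 21
Undetermined eligibility = 54 + 48 = 102
Numerator: 121
Base: 121 + 20 + 40 + 21 + 10 + 102 = 314
RR1 = 121 / 314 = 0.3854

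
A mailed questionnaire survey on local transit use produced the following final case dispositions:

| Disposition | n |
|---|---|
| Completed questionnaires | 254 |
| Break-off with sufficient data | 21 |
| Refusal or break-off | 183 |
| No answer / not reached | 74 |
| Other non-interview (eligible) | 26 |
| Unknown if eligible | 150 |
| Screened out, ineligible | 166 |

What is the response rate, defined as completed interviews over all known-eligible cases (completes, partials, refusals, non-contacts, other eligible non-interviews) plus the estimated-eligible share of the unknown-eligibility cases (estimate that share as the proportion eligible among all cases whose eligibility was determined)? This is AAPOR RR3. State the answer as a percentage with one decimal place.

Numerator: 254
Known eligible: 254 + 21 + 183 + 74 + 26 = 558
e = 558 / (558 + 166) = 558 / 724 = 0.7707
Estimated eligible among unknowns: 0.7707 × 150 = 115.61
Denominator: 558 + 115.61 = 673.61
RR3 = 254 / 673.61 = 0.3771

37.7%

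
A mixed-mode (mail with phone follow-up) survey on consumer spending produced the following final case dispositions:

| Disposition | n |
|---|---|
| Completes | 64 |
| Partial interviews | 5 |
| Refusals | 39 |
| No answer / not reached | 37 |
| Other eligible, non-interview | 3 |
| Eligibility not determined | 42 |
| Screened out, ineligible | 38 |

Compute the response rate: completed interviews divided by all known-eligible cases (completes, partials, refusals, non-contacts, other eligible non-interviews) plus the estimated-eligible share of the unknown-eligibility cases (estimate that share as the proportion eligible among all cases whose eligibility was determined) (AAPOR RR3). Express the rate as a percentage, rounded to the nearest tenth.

Num → 64
Eligible (known) → 64 + 5 + 39 + 37 + 3 = 148
e = 148 / (148 + 38) = 148 / 186 = 0.7957
Estimated eligible among unknowns → 0.7957 × 42 = 33.42
Denom → 148 + 33.42 = 181.42
RR3 = 64 / 181.42 = 0.3528

35.3%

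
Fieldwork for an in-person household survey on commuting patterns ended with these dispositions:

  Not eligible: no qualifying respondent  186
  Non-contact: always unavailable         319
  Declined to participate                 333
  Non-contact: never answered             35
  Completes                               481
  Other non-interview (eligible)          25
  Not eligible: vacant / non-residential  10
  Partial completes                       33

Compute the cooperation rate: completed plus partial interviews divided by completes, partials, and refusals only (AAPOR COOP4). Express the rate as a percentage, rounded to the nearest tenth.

Non-contacts = 35 + 319 = 354
Not eligible = 186 + 10 = 196
Numerator → 481 + 33 = 514
Denominator → 481 + 33 + 333 = 847
COOP4 = 514 / 847 = 0.6068

60.7%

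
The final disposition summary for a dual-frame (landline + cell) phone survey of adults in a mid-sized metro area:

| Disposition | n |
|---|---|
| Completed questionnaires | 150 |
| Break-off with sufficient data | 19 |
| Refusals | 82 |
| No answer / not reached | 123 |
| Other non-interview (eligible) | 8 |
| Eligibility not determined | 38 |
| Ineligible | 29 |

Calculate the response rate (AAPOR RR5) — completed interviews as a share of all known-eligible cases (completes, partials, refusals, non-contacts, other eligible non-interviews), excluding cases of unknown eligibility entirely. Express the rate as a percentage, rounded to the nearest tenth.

39.3%

Numerator = 150
Base = 150 + 19 + 82 + 123 + 8 = 382
RR5 = 150 / 382 = 0.3927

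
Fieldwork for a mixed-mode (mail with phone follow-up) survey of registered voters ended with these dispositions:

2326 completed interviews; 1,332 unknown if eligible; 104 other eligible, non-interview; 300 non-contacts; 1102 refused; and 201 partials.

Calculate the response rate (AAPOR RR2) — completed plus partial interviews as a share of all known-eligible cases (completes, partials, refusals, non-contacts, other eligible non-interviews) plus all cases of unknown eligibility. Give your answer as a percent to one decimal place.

Num = 2326 + 201 = 2527
Denominator = 2326 + 201 + 1102 + 300 + 104 + 1332 = 5365
RR2 = 2527 / 5365 = 0.4710

47.1%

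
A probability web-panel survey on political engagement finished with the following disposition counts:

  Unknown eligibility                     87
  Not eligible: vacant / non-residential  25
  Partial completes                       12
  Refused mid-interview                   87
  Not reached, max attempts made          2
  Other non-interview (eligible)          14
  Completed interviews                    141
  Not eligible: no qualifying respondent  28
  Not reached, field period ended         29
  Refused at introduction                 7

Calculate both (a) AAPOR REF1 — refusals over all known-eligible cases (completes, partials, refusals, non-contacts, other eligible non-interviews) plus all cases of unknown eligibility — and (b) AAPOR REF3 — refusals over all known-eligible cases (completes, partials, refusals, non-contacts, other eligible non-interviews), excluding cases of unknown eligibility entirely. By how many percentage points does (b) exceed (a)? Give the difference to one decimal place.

7.4

Refused = 7 + 87 = 94
No contact after all attempts = 29 + 2 = 31
Out of scope = 28 + 25 = 53
Top = 94
Base = 141 + 12 + 94 + 31 + 14 + 87 = 379
REF1 = 94 / 379 = 0.2480
Base = 141 + 12 + 94 + 31 + 14 = 292
REF3 = 94 / 292 = 0.3219
Difference = 32.19 − 24.80 = 7.39 percentage points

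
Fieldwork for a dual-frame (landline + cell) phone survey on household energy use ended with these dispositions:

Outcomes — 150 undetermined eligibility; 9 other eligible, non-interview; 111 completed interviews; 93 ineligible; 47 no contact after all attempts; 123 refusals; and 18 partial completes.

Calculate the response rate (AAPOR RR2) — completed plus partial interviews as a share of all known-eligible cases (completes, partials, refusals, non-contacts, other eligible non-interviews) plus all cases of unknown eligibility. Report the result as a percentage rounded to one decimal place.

Num: 111 + 18 = 129
Denominator: 111 + 18 + 123 + 47 + 9 + 150 = 458
RR2 = 129 / 458 = 0.2817

28.2%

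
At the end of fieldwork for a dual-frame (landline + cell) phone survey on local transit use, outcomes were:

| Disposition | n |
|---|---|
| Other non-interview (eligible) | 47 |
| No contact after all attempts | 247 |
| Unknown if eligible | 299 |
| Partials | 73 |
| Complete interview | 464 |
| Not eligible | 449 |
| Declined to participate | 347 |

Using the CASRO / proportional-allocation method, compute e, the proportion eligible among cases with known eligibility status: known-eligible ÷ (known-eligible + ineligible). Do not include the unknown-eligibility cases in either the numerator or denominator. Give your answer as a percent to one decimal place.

Determined eligible → 464 + 73 + 347 + 247 + 47 = 1178
e = 1178 / (1178 + 449) = 1178 / 1627 = 0.7240

72.4%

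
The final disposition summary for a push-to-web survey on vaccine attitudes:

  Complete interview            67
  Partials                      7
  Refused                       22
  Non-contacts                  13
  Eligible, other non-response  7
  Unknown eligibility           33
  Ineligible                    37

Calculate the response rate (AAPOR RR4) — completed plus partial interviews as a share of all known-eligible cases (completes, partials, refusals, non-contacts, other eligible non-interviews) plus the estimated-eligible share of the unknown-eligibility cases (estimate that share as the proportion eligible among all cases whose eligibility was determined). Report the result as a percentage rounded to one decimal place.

Numerator: 67 + 7 = 74
Determined eligible: 67 + 7 + 22 + 13 + 7 = 116
e = 116 / (116 + 37) = 116 / 153 = 0.7582
e × U: 0.7582 × 33 = 25.02
Denom: 116 + 25.02 = 141.02
RR4 = 74 / 141.02 = 0.5247

52.5%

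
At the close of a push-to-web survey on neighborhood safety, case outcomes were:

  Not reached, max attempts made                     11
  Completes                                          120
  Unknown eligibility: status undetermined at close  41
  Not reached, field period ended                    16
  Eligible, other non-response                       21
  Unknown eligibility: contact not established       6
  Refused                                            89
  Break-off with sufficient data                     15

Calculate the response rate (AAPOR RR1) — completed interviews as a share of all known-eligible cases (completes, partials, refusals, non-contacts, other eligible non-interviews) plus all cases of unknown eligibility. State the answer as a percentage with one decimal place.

No answer / not reached = 16 + 11 = 27
Unknown eligibility = 6 + 41 = 47
Numerator: 120
Base: 120 + 15 + 89 + 27 + 21 + 47 = 319
RR1 = 120 / 319 = 0.3762

37.6%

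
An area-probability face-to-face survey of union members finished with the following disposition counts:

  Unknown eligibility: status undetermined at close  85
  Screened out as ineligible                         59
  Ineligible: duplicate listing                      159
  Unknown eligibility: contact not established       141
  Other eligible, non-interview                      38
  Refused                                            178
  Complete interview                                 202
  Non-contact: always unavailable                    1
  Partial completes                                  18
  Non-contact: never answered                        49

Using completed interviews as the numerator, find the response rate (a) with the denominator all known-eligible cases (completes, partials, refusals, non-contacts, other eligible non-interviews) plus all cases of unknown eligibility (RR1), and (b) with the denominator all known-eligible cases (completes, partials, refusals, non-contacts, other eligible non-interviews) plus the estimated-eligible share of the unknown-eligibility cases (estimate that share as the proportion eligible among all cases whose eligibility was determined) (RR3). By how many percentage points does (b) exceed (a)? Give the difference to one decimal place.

3.1

Non-contacts = 49 + 1 = 50
Unknown eligibility = 141 + 85 = 226
Screened out, ineligible = 59 + 159 = 218
Num → 202
Base → 202 + 18 + 178 + 50 + 38 + 226 = 712
RR1 = 202 / 712 = 0.2837
Eligible (known) → 202 + 18 + 178 + 50 + 38 = 486
e = 486 / (486 + 218) = 486 / 704 = 0.6903
Eligible share of unknowns → 0.6903 × 226 = 156.01
Base → 486 + 156.01 = 642.01
RR3 = 202 / 642.01 = 0.3146
Difference = 31.46 − 28.37 = 3.09 percentage points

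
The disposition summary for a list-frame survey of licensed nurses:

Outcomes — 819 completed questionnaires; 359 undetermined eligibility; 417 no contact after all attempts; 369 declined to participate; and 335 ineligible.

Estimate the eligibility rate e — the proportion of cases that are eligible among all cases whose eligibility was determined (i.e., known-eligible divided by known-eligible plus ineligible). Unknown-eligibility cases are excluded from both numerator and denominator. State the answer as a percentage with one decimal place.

Eligible (known): 819 + 369 + 417 = 1605
e = 1605 / (1605 + 335) = 1605 / 1940 = 0.8273

82.7%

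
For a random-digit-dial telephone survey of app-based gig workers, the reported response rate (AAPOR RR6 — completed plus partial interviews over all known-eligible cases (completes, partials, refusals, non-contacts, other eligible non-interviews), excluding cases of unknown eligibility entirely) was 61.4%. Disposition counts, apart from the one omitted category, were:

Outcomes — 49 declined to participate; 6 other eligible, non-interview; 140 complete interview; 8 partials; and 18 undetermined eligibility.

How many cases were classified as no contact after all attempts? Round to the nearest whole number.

Top → 140 + 8 = 148
RR6 = 148 / D = 0.614
D = 148 / 0.614 = 241.0
Rest of base = 203
no contact after all attempts = 241.0 − 203 ≈ 38

38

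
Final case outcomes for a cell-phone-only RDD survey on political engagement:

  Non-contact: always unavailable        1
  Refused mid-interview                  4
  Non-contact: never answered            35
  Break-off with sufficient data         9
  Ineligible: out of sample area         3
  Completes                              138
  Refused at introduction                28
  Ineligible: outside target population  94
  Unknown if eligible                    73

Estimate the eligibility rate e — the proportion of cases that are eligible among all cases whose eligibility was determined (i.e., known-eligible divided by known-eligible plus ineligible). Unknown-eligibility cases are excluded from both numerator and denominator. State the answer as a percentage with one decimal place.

68.9%

Declined to participate = 28 + 4 = 32
No contact after all attempts = 35 + 1 = 36
Ineligible = 94 + 3 = 97
Eligible (known) → 138 + 9 + 32 + 36 = 215
e = 215 / (215 + 97) = 215 / 312 = 0.6891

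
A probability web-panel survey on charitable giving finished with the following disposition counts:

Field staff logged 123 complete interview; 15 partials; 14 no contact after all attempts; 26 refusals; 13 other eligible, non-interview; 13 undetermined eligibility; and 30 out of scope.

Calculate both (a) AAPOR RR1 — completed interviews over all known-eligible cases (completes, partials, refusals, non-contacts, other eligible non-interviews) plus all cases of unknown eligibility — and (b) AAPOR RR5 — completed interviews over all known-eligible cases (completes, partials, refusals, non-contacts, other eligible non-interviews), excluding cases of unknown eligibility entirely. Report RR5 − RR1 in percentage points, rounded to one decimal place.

4.1

Numerator: 123
Denominator: 123 + 15 + 26 + 14 + 13 + 13 = 204
RR1 = 123 / 204 = 0.6029
Denominator: 123 + 15 + 26 + 14 + 13 = 191
RR5 = 123 / 191 = 0.6440
Difference = 64.40 − 60.29 = 4.11 percentage points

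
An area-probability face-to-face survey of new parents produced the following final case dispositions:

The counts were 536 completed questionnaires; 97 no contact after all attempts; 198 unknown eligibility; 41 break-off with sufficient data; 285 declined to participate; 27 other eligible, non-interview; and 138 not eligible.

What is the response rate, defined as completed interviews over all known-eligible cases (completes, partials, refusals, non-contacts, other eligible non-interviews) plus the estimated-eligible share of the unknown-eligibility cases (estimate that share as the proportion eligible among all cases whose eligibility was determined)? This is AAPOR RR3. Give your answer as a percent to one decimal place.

46.2%

Top = 536
Eligible (known) = 536 + 41 + 285 + 97 + 27 = 986
e = 986 / (986 + 138) = 986 / 1124 = 0.8772
e × U = 0.8772 × 198 = 173.69
Denom = 986 + 173.69 = 1159.69
RR3 = 536 / 1159.69 = 0.4622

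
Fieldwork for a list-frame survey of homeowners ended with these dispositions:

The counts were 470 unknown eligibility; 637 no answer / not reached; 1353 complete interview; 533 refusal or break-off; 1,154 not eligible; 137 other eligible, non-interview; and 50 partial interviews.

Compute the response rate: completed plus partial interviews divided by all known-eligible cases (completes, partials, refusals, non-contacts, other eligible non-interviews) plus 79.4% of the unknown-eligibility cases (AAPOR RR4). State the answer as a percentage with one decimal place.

45.5%

Top = 1353 + 50 = 1403
Eligible (known) = 1353 + 50 + 533 + 637 + 137 = 2710
Estimated eligible among unknowns = 0.7940 × 470 = 373.18
Denominator = 2710 + 373.18 = 3083.18
RR4 = 1403 / 3083.18 = 0.4550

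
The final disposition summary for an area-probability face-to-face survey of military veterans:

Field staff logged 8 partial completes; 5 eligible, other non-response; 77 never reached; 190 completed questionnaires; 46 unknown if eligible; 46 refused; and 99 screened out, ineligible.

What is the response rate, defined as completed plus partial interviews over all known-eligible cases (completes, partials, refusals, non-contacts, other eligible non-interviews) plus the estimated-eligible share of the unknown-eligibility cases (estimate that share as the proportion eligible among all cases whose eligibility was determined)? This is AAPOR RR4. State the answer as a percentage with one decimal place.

54.8%

Num → 190 + 8 = 198
Known eligible → 190 + 8 + 46 + 77 + 5 = 326
e = 326 / (326 + 99) = 326 / 425 = 0.7671
e × U → 0.7671 × 46 = 35.29
Denominator → 326 + 35.29 = 361.29
RR4 = 198 / 361.29 = 0.5480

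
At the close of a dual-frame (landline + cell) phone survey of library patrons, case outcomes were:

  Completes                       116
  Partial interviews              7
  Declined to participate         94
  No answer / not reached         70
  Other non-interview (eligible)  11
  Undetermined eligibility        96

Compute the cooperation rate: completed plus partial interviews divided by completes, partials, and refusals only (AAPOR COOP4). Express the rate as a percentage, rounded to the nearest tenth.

Num → 116 + 7 = 123
Denom → 116 + 7 + 94 = 217
COOP4 = 123 / 217 = 0.5668

56.7%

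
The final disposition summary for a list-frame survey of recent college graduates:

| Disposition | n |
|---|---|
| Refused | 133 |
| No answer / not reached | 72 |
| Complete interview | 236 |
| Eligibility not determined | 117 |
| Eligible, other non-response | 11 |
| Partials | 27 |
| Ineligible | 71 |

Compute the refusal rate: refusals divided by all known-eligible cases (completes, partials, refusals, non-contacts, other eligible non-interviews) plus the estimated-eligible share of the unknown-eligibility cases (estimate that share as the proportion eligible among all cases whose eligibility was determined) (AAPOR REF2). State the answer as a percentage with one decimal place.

22.9%

Top = 133
Known eligible = 236 + 27 + 133 + 72 + 11 = 479
e = 479 / (479 + 71) = 479 / 550 = 0.8709
Estimated eligible among unknowns = 0.8709 × 117 = 101.90
Denom = 479 + 101.90 = 580.90
REF2 = 133 / 580.90 = 0.2290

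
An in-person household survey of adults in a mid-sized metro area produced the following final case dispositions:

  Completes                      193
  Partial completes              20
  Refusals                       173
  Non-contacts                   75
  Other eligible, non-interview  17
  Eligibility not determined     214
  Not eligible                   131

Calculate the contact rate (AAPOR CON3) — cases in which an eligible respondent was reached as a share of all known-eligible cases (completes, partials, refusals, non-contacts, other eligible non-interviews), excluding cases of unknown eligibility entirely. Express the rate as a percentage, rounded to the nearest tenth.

84.3%

Num = 193 + 20 + 173 + 17 = 403
Denom = 193 + 20 + 173 + 75 + 17 = 478
CON3 = 403 / 478 = 0.8431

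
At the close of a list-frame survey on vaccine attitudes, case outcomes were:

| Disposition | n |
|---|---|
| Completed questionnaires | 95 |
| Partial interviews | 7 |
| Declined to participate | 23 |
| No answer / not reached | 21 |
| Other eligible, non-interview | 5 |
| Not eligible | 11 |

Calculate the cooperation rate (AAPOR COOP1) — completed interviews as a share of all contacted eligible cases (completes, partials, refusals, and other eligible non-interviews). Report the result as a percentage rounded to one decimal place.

Top: 95
Denominator: 95 + 7 + 23 + 5 = 130
COOP1 = 95 / 130 = 0.7308

73.1%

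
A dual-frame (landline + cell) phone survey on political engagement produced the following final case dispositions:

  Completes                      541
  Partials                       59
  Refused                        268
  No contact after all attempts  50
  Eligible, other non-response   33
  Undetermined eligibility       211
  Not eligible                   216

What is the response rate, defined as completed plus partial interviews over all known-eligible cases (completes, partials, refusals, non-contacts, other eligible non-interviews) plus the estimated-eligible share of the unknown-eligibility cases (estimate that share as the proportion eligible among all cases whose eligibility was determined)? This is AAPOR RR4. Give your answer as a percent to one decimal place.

Numerator → 541 + 59 = 600
Eligible (known) → 541 + 59 + 268 + 50 + 33 = 951
e = 951 / (951 + 216) = 951 / 1167 = 0.8149
Eligible share of unknowns → 0.8149 × 211 = 171.94
Denom → 951 + 171.94 = 1122.94
RR4 = 600 / 1122.94 = 0.5343

53.4%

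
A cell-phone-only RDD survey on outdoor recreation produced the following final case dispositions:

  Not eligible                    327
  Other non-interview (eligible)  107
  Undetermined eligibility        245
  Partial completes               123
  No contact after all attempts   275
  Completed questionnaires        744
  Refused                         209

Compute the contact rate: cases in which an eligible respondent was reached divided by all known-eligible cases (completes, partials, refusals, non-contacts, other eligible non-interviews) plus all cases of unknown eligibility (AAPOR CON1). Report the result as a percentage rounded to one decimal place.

69.5%

Numerator → 744 + 123 + 209 + 107 = 1183
Denom → 744 + 123 + 209 + 275 + 107 + 245 = 1703
CON1 = 1183 / 1703 = 0.6947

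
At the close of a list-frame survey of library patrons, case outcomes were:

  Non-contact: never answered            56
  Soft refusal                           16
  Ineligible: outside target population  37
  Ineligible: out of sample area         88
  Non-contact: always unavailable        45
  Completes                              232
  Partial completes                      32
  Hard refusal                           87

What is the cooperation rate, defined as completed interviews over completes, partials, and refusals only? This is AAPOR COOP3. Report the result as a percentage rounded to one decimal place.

63.2%

Refused = 87 + 16 = 103
No contact after all attempts = 56 + 45 = 101
Screened out, ineligible = 37 + 88 = 125
Num → 232
Denominator → 232 + 32 + 103 = 367
COOP3 = 232 / 367 = 0.6322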